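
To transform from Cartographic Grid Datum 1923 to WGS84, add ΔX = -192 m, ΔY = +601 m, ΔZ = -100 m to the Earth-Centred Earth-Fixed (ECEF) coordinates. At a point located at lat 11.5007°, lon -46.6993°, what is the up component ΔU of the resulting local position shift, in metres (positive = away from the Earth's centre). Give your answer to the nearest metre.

The local up (radial) axis is (cos φ cos λ, cos φ sin λ, sin φ), giving ΔU = -129.035 − 428.605 − 19.938 = -577.58 m.

ΔU = -578 m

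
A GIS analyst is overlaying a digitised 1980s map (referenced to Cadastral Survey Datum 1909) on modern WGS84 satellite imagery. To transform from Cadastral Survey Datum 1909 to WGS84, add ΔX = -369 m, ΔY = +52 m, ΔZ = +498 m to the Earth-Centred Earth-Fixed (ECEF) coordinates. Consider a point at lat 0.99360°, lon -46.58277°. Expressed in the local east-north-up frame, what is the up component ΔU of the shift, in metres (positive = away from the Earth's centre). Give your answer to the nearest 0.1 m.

ΔU = -282.7 m

At φ = 0.99360°, λ = -46.58277°: sin φ = 0.017341, cos φ = 0.999850, sin λ = -0.726368, cos λ = 0.687306.
ΔU = cos φ cos λ·ΔX + cos φ sin λ·ΔY + sin φ·ΔZ = (0.999850)(0.687306)(-369) + (0.999850)(-0.726368)(52) + (0.017341)(498) = -282.71 m.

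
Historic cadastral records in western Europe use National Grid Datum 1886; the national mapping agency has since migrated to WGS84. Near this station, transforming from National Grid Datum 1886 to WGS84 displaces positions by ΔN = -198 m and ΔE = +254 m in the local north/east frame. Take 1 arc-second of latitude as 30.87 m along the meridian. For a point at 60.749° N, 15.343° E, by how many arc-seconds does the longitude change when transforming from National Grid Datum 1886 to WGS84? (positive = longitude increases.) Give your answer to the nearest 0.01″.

At latitude 60.749°, cos φ = 0.488636.
1″ of longitude at this latitude = 30.87 × cos φ = 15.0842 m, so Δλ = 254.0 / 15.0842 = 16.839″.

Δλ = 16.84″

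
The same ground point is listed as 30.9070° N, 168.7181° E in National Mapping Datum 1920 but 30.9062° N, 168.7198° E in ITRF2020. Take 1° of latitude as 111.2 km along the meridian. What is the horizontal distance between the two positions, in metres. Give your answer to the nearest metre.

185 m

Δφ = 30.9062° − 30.9070° = -0.0008°; Δλ = 168.7198° − 168.7181° = +0.0017°.
ΔN = Δφ × 111200 = -89.0 m; ΔE = Δλ × 111200 × cos(30.9070°) = +0.0017 × 111200 × 0.858002 = 162.2 m.
Distance = √(ΔE² + ΔN²) = √(162.2² + (-89.0)²) = 185.0 m.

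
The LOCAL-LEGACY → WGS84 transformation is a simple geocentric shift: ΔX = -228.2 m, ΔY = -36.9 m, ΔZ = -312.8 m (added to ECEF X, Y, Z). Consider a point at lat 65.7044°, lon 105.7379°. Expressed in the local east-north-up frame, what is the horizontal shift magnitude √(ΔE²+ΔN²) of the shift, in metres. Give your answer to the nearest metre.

276 m

The local east axis at (φ, λ) is (−sin λ, cos λ, 0), so ΔE = −sin(105.7379°)·(-228.2) + cos(105.7379°)·(-36.9) = 229.65 m.
The local north axis is (−sin φ cos λ, −sin φ sin λ, cos φ), giving ΔN = -56.414 + 32.371 − 128.700 = -152.74 m.
Horizontal magnitude = √(ΔE² + ΔN²) = √(229.65² + (-152.74)²) = 275.81 m.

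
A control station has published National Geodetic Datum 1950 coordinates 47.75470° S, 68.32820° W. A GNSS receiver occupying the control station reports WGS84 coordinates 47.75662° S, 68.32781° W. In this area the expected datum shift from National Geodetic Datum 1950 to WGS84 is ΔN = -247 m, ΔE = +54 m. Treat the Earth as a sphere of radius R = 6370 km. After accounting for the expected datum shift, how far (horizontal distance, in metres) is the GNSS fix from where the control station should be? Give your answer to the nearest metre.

42 m

Observed coordinate differences: Δφ = -0.00192°, Δλ = +0.00039°.
Converting to metres (1° lat = 111177 m, cos φ = 0.672306): observed ΔN = -213.5 m, observed ΔE = 29.2 m.
Subtracting the expected shift leaves a residual of -213.5 − (-247) = 33.5 m north and 29.2 − (54) = -24.8 m east.
Residual distance = √(33.5² + (-24.8)²) = 41.7 m.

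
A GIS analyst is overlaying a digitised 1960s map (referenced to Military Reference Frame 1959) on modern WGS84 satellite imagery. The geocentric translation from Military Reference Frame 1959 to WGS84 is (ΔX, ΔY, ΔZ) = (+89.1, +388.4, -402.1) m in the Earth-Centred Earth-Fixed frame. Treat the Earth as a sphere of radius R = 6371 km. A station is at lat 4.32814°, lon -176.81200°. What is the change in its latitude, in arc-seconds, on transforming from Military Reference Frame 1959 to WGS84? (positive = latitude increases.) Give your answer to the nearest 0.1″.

Δφ = -12.7″

sin φ = 0.075468, cos φ = 0.997148, sin λ = -0.055612, cos λ = -0.998452.
North component: ΔN = −sin φ cos λ·ΔX − sin φ sin λ·ΔY + cos φ·ΔZ = −(0.075468)(-0.998452)(89.1) − (0.075468)(-0.055612)(388.4) + (0.997148)(-402.1) = -392.61 m.
1° of latitude spans πR/180 = 111195 m, so Δφ = -392.61 / 111195 × 3600 = -12.711″.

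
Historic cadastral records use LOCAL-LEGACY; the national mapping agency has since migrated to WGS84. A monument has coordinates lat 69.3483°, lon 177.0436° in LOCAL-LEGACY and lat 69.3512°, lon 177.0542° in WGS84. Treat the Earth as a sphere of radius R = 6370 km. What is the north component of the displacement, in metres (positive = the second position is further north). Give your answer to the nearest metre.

Δφ = 69.3512° − 69.3483° = +0.0029°; Δλ = 177.0542° − 177.0436° = +0.0106°.
1° along a meridian = πR/180 = 111177 m.
ΔN = Δφ × 111177 = 322.4 m; ΔE = Δλ × 111177 × cos(69.3483°) = +0.0106 × 111177 × 0.352686 = 415.6 m.

ΔN = 322 m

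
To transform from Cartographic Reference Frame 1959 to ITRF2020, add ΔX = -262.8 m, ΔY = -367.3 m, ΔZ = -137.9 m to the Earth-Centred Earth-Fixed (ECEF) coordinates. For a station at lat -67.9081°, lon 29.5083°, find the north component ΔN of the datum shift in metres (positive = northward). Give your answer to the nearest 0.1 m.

ΔN = -431.4 m

At φ = -67.9081°, λ = 29.5083°: sin φ = -0.926582, cos φ = 0.376093, sin λ = 0.492550, cos λ = 0.870284.
ΔN = −sin φ cos λ·ΔX − sin φ sin λ·ΔY + cos φ·ΔZ = −(-0.926582)(0.870284)(-262.8) − (-0.926582)(0.492550)(-367.3) + (0.376093)(-137.9) = -431.41 m.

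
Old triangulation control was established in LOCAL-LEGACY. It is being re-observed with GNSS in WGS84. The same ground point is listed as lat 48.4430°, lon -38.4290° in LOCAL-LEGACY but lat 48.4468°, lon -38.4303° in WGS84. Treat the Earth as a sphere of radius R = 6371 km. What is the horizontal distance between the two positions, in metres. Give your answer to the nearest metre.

Δφ = 48.4468° − 48.4430° = +0.0038°; Δλ = -38.4303° − -38.4290° = -0.0013°.
1° along a meridian = πR/180 = 111195 m.
ΔN = Δφ × 111195 = 422.5 m; ΔE = Δλ × 111195 × cos(48.4430°) = -0.0013 × 111195 × 0.663365 = -95.9 m.
Distance = √(ΔE² + ΔN²) = √((-95.9)² + 422.5²) = 433.3 m.

433 m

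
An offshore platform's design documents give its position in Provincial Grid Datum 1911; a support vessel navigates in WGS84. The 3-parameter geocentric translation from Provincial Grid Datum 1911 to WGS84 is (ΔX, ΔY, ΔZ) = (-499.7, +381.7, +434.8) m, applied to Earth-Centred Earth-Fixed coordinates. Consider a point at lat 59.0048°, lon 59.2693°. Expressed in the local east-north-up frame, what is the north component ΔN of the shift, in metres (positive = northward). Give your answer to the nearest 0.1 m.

ΔN = 161.5 m

At φ = 59.0048°, λ = 59.2693°: sin φ = 0.857210, cos φ = 0.514966, sin λ = 0.859579, cos λ = 0.511004.
ΔN = −sin φ cos λ·ΔX − sin φ sin λ·ΔY + cos φ·ΔZ = −(0.857210)(0.511004)(-499.7) − (0.857210)(0.859579)(381.7) + (0.514966)(434.8) = 161.54 m.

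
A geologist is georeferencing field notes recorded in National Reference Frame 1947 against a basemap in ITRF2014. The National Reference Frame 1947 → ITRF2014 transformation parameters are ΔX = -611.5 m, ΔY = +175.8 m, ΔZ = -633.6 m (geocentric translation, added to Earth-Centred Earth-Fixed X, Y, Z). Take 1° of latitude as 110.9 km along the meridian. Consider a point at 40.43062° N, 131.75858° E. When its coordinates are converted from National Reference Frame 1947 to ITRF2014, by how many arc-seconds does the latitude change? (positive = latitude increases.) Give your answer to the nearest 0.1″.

sin φ = 0.648527, cos φ = 0.761192, sin λ = 0.745958, cos λ = -0.665993.
North component: ΔN = −sin φ cos λ·ΔX − sin φ sin λ·ΔY + cos φ·ΔZ = −(0.648527)(-0.665993)(-611.5) − (0.648527)(0.745958)(175.8) + (0.761192)(-633.6) = -831.45 m.
1° of latitude spans 110900 m, so Δφ = -831.45 / 110900 × 3600 = -26.990″.

Δφ = -27.0″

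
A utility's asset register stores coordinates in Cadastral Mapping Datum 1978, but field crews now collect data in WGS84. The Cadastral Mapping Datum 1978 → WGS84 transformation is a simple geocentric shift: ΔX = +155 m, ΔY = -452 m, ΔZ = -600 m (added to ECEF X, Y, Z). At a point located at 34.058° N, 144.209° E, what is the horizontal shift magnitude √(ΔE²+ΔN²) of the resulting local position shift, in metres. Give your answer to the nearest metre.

At φ = 34.058°, λ = 144.209°: sin φ = 0.560032, cos φ = 0.828471, sin λ = 0.584830, cos λ = -0.811156.
ΔE = −sin λ·ΔX + cos λ·ΔY = −(0.584830)·(155) + (-0.811156)·(-452) = 275.99 m.
ΔN = −sin φ cos λ·ΔX − sin φ sin λ·ΔY + cos φ·ΔZ = −(0.560032)(-0.811156)(155) − (0.560032)(0.584830)(-452) + (0.828471)(-600) = -278.63 m.
Horizontal magnitude = √(ΔE² + ΔN²) = √(275.99² + (-278.63)²) = 392.18 m.

392 m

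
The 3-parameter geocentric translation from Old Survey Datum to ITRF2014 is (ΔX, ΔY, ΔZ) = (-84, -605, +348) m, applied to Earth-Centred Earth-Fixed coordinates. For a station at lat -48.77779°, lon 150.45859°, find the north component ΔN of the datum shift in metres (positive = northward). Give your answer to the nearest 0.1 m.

The local north axis is (−sin φ cos λ, −sin φ sin λ, cos φ), giving ΔN = 54.968 − 224.367 + 229.325 = 59.93 m.

ΔN = 59.9 m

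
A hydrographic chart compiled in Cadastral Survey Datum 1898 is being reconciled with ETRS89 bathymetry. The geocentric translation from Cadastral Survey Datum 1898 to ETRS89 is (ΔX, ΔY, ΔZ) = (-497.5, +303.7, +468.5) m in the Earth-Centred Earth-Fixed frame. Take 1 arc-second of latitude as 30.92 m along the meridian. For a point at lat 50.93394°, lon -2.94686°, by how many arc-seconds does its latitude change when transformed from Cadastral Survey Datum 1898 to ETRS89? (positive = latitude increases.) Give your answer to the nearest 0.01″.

Δφ = 22.42″

sin φ = 0.776420, cos φ = 0.630216, sin λ = -0.051410, cos λ = 0.998678.
North component: ΔN = −sin φ cos λ·ΔX − sin φ sin λ·ΔY + cos φ·ΔZ = −(0.776420)(0.998678)(-497.5) − (0.776420)(-0.051410)(303.7) + (0.630216)(468.5) = 693.14 m.
1° of latitude spans 3600 × 30.92 = 111312 m, so Δφ = 693.14 / 111312 × 3600 = 22.417″.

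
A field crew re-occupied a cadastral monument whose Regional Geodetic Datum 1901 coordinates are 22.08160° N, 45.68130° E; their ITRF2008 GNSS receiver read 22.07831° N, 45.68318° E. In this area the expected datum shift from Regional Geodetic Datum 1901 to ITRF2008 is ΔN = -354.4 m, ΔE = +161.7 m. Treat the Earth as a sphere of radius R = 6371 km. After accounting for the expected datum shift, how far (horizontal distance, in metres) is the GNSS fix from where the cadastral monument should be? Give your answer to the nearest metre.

Observed coordinate differences: Δφ = -0.00329°, Δλ = +0.00188°.
Converting to metres (1° lat = 111195 m, cos φ = 0.926649): observed ΔN = -365.8 m, observed ΔE = 193.7 m.
Subtracting the expected shift leaves a residual of -365.8 − (-354.4) = -11.4 m north and 193.7 − (161.7) = 32.0 m east.
Residual distance = √((-11.4)² + 32.0²) = 34.0 m.

34 m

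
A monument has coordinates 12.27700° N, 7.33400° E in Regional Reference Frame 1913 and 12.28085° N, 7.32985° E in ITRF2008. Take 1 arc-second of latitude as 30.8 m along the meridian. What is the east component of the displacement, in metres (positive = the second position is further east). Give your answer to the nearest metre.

ΔE = -450 m

Δφ = 12.28085° − 12.27700° = +0.00385°; Δλ = 7.32985° − 7.33400° = -0.00415°.
1° of latitude = 3600 × 30.80 = 110880 m.
ΔN = Δφ × 110880 = 426.9 m; ΔE = Δλ × 110880 × cos(12.27700°) = -0.00415 × 110880 × 0.977131 = -449.6 m.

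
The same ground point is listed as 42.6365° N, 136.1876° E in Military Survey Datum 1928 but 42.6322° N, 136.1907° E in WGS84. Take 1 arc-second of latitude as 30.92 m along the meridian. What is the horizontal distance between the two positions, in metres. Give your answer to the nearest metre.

542 m

Δφ = 42.6322° − 42.6365° = -0.0043°; Δλ = 136.1907° − 136.1876° = +0.0031°.
1° of latitude = 3600 × 30.92 = 111312 m.
ΔN = Δφ × 111312 = -478.6 m; ΔE = Δλ × 111312 × cos(42.6365°) = +0.0031 × 111312 × 0.735666 = 253.9 m.
Distance = √(ΔE² + ΔN²) = √(253.9² + (-478.6)²) = 541.8 m.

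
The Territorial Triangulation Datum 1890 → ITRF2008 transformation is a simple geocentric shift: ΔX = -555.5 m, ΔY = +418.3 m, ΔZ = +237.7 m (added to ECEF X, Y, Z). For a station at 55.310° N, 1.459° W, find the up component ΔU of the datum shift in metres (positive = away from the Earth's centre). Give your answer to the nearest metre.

ΔU = -127 m

At φ = 55.310°, λ = -1.459°: sin φ = 0.822243, cos φ = 0.569136, sin λ = -0.025462, cos λ = 0.999676.
ΔU = cos φ cos λ·ΔX + cos φ sin λ·ΔY + sin φ·ΔZ = (0.569136)(0.999676)(-555.5) + (0.569136)(-0.025462)(418.3) + (0.822243)(237.7) = -126.67 m.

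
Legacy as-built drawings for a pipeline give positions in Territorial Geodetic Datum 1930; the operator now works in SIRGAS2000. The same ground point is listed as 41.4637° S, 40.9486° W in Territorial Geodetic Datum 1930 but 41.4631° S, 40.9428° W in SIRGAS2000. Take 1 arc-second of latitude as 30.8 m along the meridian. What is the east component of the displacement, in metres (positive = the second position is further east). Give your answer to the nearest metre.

Δφ = -41.4631° − -41.4637° = +0.0006°; Δλ = -40.9428° − -40.9486° = +0.0058°.
1° of latitude = 3600 × 30.80 = 110880 m.
ΔN = Δφ × 110880 = 66.5 m; ΔE = Δλ × 110880 × cos(-41.4637°) = +0.0058 × 110880 × 0.749375 = 481.9 m.

ΔE = 482 m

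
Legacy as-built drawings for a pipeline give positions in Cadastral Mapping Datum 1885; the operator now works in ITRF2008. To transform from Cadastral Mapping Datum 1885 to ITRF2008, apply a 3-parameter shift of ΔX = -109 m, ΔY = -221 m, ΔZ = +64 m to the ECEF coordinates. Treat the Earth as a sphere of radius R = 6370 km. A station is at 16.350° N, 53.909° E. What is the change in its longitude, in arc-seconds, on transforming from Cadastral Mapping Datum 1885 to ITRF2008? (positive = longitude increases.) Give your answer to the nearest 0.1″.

sin φ = 0.281504, cos φ = 0.959560, sin λ = 0.808082, cos λ = 0.589069.
East component: ΔE = −sin λ·ΔX + cos λ·ΔY = −(0.808082)(-109) + (0.589069)(-221) = -42.10 m.
1° of latitude spans πR/180 = 111177 m; at latitude φ, 1° of longitude spans that × cos φ = 106681.5 m, so Δλ = -42.10 / 106681.5 × 3600 = -1.421″.

Δλ = -1.4″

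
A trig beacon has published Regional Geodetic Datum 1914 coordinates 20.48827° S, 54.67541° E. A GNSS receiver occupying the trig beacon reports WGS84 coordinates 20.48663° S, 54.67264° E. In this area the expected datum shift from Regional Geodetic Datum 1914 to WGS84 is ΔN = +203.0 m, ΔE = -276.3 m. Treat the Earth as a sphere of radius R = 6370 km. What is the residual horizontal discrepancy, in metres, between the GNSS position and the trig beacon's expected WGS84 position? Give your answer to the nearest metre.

24 m

Observed coordinate differences: Δφ = +0.00164°, Δλ = -0.00277°.
Converting to metres (1° lat = 111177 m, cos φ = 0.936744): observed ΔN = 182.3 m, observed ΔE = -288.5 m.
Subtracting the expected shift leaves a residual of 182.3 − (203.0) = -20.7 m north and -288.5 − (-276.3) = -12.2 m east.
Residual distance = √((-20.7)² + (-12.2)²) = 24.0 m.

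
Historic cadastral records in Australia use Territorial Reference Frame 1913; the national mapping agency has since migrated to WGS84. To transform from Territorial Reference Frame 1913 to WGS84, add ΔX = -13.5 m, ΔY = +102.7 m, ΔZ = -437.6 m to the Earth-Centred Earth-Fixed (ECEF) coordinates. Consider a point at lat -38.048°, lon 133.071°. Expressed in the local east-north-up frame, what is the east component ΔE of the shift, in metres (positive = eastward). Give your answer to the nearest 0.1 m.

At φ = -38.048°, λ = 133.071°: sin φ = -0.616321, cos φ = 0.787495, sin λ = 0.730508, cos λ = -0.682904.
ΔE = −sin λ·ΔX + cos λ·ΔY = −(0.730508)·(-13.5) + (-0.682904)·(102.7) = -60.27 m.

ΔE = -60.3 m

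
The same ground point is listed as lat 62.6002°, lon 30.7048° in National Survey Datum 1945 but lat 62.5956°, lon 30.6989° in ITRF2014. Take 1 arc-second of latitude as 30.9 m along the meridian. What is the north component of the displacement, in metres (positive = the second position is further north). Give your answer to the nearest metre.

Δφ = 62.5956° − 62.6002° = -0.0046°; Δλ = 30.6989° − 30.7048° = -0.0059°.
1° of latitude = 3600 × 30.90 = 111240 m.
ΔN = Δφ × 111240 = -511.7 m; ΔE = Δλ × 111240 × cos(62.6002°) = -0.0059 × 111240 × 0.460197 = -302.0 m.

ΔN = -512 m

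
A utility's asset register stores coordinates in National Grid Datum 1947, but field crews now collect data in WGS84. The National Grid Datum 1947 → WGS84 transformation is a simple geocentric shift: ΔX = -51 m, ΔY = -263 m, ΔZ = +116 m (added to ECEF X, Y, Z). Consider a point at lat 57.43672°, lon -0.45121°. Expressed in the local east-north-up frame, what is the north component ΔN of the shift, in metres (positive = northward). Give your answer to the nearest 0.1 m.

ΔN = 103.7 m

The local north axis is (−sin φ cos λ, −sin φ sin λ, cos φ), giving ΔN = 42.981 − 1.746 + 62.435 = 103.67 m.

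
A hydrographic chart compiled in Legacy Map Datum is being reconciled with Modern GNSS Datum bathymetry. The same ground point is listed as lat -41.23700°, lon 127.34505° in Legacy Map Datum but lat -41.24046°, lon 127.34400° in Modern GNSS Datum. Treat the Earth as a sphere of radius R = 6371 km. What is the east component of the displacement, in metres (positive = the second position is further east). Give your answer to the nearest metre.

ΔE = -88 m

Δφ = -41.24046° − -41.23700° = -0.00346°; Δλ = 127.34400° − 127.34505° = -0.00105°.
1° along a meridian = πR/180 = 111195 m.
ΔN = Δφ × 111195 = -384.7 m; ΔE = Δλ × 111195 × cos(-41.23700°) = -0.00105 × 111195 × 0.751989 = -87.8 m.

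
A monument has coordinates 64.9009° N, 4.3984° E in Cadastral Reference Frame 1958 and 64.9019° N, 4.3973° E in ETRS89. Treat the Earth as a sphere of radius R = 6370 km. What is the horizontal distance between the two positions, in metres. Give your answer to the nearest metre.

Δφ = 64.9019° − 64.9009° = +0.0010°; Δλ = 4.3973° − 4.3984° = -0.0011°.
1° along a meridian = πR/180 = 111177 m.
ΔN = Δφ × 111177 = 111.2 m; ΔE = Δλ × 111177 × cos(64.9009°) = -0.0011 × 111177 × 0.424185 = -51.9 m.
Distance = √(ΔE² + ΔN²) = √((-51.9)² + 111.2²) = 122.7 m.

123 m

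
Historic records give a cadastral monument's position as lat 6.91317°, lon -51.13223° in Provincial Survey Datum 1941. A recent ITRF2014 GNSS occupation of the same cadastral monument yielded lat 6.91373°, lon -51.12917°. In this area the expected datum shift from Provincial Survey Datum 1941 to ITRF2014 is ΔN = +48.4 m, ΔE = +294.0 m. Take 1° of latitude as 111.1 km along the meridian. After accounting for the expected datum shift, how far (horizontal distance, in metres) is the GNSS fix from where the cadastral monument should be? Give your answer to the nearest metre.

46 m

Observed coordinate differences: Δφ = +0.00056°, Δλ = +0.00306°.
Converting to metres (1° lat = 111100 m, cos φ = 0.992730): observed ΔN = 62.2 m, observed ΔE = 337.5 m.
Subtracting the expected shift leaves a residual of 62.2 − (48.4) = 13.8 m north and 337.5 − (294.0) = 43.5 m east.
Residual distance = √(13.8² + 43.5²) = 45.6 m.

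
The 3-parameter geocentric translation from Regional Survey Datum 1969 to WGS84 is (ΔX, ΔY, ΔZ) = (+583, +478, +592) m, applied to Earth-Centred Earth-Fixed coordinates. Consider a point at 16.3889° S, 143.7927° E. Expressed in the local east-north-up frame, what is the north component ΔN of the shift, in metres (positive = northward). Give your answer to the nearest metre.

At φ = -16.3889°, λ = 143.7927°: sin φ = -0.282156, cos φ = 0.959369, sin λ = 0.590708, cos λ = -0.806885.
ΔN = −sin φ cos λ·ΔX − sin φ sin λ·ΔY + cos φ·ΔZ = −(-0.282156)(-0.806885)(583) − (-0.282156)(0.590708)(478) + (0.959369)(592) = 514.89 m.

ΔN = 515 m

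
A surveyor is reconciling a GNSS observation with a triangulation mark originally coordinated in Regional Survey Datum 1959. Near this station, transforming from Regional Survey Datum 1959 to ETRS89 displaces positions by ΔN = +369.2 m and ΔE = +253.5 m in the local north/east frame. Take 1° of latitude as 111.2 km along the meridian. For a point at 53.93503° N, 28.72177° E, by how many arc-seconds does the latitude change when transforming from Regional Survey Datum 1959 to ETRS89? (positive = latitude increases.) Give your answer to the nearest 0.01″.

Δφ = 11.95″

1° of latitude = 111.2 km, so Δφ = 369.2 / 111200 = 0.0033201° = 11.953″.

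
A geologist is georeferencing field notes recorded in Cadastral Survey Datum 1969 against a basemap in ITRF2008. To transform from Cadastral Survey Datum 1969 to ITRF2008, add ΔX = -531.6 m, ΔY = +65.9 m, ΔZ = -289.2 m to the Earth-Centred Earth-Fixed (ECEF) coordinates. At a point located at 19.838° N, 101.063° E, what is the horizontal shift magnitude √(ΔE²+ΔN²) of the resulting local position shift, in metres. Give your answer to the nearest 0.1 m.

At φ = 19.838°, λ = 101.063°: sin φ = 0.339362, cos φ = 0.940656, sin λ = 0.981417, cos λ = -0.191888.
ΔE = −sin λ·ΔX + cos λ·ΔY = −(0.981417)·(-531.6) + (-0.191888)·(65.9) = 509.08 m.
ΔN = −sin φ cos λ·ΔX − sin φ sin λ·ΔY + cos φ·ΔZ = −(0.339362)(-0.191888)(-531.6) − (0.339362)(0.981417)(65.9) + (0.940656)(-289.2) = -328.60 m.
Horizontal magnitude = √(ΔE² + ΔN²) = √(509.08² + (-328.60)²) = 605.92 m.

605.9 m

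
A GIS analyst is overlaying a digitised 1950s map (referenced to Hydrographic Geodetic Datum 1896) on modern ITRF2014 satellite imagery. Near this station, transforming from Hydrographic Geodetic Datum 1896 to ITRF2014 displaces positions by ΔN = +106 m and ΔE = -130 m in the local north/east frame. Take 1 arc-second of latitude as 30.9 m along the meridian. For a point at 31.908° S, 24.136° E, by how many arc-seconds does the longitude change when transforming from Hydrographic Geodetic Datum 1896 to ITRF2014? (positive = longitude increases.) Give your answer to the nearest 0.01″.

Δλ = -4.96″

At latitude -31.908°, cos φ = 0.848898.
1″ of longitude at this latitude = 30.90 × cos φ = 26.2309 m, so Δλ = -130.0 / 26.2309 = -4.956″.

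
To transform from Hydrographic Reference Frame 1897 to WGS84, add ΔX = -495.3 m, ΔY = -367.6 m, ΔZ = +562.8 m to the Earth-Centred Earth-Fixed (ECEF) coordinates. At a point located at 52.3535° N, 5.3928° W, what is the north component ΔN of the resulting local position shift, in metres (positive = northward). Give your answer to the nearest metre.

At φ = 52.3535°, λ = -5.3928°: sin φ = 0.791794, cos φ = 0.610788, sin λ = -0.093983, cos λ = 0.995574.
ΔN = −sin φ cos λ·ΔX − sin φ sin λ·ΔY + cos φ·ΔZ = −(0.791794)(0.995574)(-495.3) − (0.791794)(-0.093983)(-367.6) + (0.610788)(562.8) = 706.84 m.

ΔN = 707 m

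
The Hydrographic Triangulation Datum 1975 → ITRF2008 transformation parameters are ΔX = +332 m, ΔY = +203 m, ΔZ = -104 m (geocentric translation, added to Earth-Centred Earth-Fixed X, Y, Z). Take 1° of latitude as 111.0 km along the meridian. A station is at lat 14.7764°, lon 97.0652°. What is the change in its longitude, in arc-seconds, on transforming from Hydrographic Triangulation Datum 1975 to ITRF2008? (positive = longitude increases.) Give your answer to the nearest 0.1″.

Δλ = -11.9″

sin φ = 0.255048, cos φ = 0.966929, sin λ = 0.992407, cos λ = -0.122999.
East component: ΔE = −sin λ·ΔX + cos λ·ΔY = −(0.992407)(332) + (-0.122999)(203) = -354.45 m.
1° of latitude spans 111000 m; at latitude φ, 1° of longitude spans that × cos φ = 107329.1 m, so Δλ = -354.45 / 107329.1 × 3600 = -11.889″.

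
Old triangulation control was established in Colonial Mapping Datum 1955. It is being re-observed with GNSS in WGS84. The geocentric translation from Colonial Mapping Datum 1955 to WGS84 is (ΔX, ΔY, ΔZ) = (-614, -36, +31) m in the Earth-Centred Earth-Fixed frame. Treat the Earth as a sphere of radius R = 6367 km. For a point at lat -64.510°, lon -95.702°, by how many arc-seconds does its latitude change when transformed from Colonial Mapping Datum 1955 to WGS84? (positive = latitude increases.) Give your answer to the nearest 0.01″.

sin φ = -0.902660, cos φ = 0.430354, sin λ = -0.995052, cos λ = -0.099354.
North component: ΔN = −sin φ cos λ·ΔX − sin φ sin λ·ΔY + cos φ·ΔZ = −(-0.902660)(-0.099354)(-614) − (-0.902660)(-0.995052)(-36) + (0.430354)(31) = 100.74 m.
1° of latitude spans πR/180 = 111125 m, so Δφ = 100.74 / 111125 × 3600 = 3.264″.

Δφ = 3.26″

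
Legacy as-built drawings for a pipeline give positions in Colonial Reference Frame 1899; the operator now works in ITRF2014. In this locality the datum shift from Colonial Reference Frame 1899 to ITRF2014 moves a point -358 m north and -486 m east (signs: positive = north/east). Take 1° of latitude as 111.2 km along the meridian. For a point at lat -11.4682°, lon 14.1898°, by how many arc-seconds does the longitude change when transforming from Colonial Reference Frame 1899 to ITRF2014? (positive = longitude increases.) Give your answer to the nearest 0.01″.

Δλ = -16.05″

At latitude -11.4682°, cos φ = 0.980035.
1° of longitude at this latitude = 111.2 × cos φ = 108.98 km, so Δλ = -486.0 / 108979.9 = -0.0044595° = -16.054″.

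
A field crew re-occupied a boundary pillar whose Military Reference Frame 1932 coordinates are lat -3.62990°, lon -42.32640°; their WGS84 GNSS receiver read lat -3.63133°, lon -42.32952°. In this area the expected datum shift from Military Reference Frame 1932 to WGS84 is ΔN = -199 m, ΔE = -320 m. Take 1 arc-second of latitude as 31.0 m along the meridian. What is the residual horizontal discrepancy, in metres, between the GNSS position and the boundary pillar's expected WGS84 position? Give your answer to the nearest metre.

48 m

Observed coordinate differences: Δφ = -0.00143°, Δλ = -0.00312°.
Converting to metres (1° lat = 111600 m, cos φ = 0.997994): observed ΔN = -159.6 m, observed ΔE = -347.5 m.
Subtracting the expected shift leaves a residual of -159.6 − (-199) = 39.4 m north and -347.5 − (-320) = -27.5 m east.
Residual distance = √(39.4² + (-27.5)²) = 48.1 m.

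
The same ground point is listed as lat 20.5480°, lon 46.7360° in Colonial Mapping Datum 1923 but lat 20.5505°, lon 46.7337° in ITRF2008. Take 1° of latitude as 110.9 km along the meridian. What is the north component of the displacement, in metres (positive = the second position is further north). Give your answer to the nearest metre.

Δφ = 20.5505° − 20.5480° = +0.0025°; Δλ = 46.7337° − 46.7360° = -0.0023°.
ΔN = Δφ × 110900 = 277.3 m; ΔE = Δλ × 110900 × cos(20.5480°) = -0.0023 × 110900 × 0.936378 = -238.8 m.

ΔN = 277 m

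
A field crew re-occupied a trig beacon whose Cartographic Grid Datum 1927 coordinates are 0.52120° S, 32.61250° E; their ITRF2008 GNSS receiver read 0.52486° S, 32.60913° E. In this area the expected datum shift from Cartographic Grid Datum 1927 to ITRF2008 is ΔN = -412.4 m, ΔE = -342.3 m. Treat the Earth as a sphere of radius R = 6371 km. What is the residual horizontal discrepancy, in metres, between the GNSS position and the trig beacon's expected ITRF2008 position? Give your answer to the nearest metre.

33 m

Observed coordinate differences: Δφ = -0.00366°, Δλ = -0.00337°.
Converting to metres (1° lat = 111195 m, cos φ = 0.999959): observed ΔN = -407.0 m, observed ΔE = -374.7 m.
Subtracting the expected shift leaves a residual of -407.0 − (-412.4) = 5.4 m north and -374.7 − (-342.3) = -32.4 m east.
Residual distance = √(5.4² + (-32.4)²) = 32.9 m.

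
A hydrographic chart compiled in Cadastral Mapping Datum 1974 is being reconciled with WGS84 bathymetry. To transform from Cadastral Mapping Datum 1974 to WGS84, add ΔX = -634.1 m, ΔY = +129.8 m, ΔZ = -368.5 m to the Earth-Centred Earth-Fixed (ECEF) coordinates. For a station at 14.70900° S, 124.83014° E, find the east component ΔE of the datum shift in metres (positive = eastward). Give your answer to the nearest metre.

The local east axis at (φ, λ) is (−sin λ, cos λ, 0), so ΔE = −sin(124.83014°)·(-634.1) + cos(124.83014°)·129.8 = 446.37 m.

ΔE = 446 m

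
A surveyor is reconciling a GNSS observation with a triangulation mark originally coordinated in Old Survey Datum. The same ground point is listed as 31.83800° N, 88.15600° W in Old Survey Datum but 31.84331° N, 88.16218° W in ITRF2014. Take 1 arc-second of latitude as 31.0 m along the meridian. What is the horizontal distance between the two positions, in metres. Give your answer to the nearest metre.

Δφ = 31.84331° − 31.83800° = +0.00531°; Δλ = -88.16218° − -88.15600° = -0.00618°.
1° of latitude = 3600 × 31.00 = 111600 m.
ΔN = Δφ × 111600 = 592.6 m; ΔE = Δλ × 111600 × cos(31.83800°) = -0.00618 × 111600 × 0.849543 = -585.9 m.
Distance = √(ΔE² + ΔN²) = √((-585.9)² + 592.6²) = 833.3 m.

833 m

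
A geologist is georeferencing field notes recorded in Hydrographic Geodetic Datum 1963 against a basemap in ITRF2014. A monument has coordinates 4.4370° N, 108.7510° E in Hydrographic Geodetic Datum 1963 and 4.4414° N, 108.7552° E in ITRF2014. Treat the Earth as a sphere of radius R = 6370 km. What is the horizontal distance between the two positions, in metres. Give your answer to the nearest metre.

675 m

Δφ = 4.4414° − 4.4370° = +0.0044°; Δλ = 108.7552° − 108.7510° = +0.0042°.
1° along a meridian = πR/180 = 111177 m.
ΔN = Δφ × 111177 = 489.2 m; ΔE = Δλ × 111177 × cos(4.4370°) = +0.0042 × 111177 × 0.997003 = 465.5 m.
Distance = √(ΔE² + ΔN²) = √(465.5² + 489.2²) = 675.3 m.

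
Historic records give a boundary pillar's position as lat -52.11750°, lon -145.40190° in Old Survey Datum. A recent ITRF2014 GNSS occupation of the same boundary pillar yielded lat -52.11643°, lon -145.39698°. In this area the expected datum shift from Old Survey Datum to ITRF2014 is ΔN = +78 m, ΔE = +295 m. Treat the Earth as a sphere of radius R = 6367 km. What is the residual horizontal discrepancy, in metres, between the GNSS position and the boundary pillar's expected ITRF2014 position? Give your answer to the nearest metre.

58 m

Observed coordinate differences: Δφ = +0.00107°, Δλ = +0.00492°.
Converting to metres (1° lat = 111125 m, cos φ = 0.614044): observed ΔN = 118.9 m, observed ΔE = 335.7 m.
Subtracting the expected shift leaves a residual of 118.9 − (78) = 40.9 m north and 335.7 − (295) = 40.7 m east.
Residual distance = √(40.9² + 40.7²) = 57.7 m.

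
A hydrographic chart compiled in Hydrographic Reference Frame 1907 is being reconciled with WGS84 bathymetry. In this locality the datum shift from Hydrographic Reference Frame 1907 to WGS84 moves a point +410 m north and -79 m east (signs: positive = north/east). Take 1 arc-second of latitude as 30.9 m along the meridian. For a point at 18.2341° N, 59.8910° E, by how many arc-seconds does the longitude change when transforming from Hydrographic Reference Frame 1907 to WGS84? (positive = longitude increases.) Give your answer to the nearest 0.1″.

At latitude 18.2341°, cos φ = 0.949786.
1″ of longitude at this latitude = 30.90 × cos φ = 29.3484 m, so Δλ = -79.0 / 29.3484 = -2.692″.

Δλ = -2.7″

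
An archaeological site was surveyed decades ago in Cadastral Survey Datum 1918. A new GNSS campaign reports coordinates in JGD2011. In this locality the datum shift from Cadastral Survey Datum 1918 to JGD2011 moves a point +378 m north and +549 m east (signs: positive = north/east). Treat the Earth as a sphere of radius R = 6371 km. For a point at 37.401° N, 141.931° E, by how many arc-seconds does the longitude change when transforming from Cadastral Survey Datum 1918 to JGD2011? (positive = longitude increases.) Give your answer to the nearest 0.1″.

At latitude 37.401°, cos φ = 0.794404.
One radian of longitude at latitude φ spans R cos φ, so Δλ = ΔE / (R cos φ) = 549.0 / (6371000 × 0.794404) = 1.0847e-04 rad = 22.374″.

Δλ = 22.4″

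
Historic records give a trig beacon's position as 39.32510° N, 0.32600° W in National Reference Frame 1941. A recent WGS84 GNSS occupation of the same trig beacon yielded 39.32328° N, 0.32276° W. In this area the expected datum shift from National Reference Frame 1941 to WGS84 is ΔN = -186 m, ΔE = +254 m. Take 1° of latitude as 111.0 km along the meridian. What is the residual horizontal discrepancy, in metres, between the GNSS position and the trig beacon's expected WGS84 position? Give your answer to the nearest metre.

29 m

Observed coordinate differences: Δφ = -0.00182°, Δλ = +0.00324°.
Converting to metres (1° lat = 111000 m, cos φ = 0.773563): observed ΔN = -202.0 m, observed ΔE = 278.2 m.
Subtracting the expected shift leaves a residual of -202.0 − (-186) = -16.0 m north and 278.2 − (254) = 24.2 m east.
Residual distance = √((-16.0)² + 24.2²) = 29.0 m.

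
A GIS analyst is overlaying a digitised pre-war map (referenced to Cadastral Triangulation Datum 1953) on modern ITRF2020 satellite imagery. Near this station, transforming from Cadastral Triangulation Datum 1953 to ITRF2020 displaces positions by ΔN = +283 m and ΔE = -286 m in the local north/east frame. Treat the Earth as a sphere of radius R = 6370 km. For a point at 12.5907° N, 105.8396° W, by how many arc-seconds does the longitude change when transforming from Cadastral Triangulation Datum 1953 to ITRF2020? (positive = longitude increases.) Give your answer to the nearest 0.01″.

Δλ = -9.49″

At latitude 12.5907°, cos φ = 0.975952.
One radian of longitude at latitude φ spans R cos φ, so Δλ = ΔE / (R cos φ) = -286.0 / (6370000 × 0.975952) = -4.6004e-05 rad = -9.489″.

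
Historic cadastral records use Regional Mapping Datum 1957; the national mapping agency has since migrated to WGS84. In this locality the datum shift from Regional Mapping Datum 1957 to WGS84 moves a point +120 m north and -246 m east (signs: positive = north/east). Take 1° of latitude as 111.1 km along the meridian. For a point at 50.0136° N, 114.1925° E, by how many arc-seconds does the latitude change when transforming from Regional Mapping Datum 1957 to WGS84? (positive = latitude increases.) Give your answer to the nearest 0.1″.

1° of latitude = 111.1 km, so Δφ = 120.0 / 111100 = 0.0010801° = 3.888″.

Δφ = 3.9″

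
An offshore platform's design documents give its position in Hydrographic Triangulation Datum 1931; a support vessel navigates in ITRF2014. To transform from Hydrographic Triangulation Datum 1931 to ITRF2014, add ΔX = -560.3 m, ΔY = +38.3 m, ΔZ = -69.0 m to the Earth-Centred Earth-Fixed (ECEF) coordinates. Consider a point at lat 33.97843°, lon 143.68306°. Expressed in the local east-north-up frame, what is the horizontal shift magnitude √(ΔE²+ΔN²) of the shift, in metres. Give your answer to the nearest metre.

At φ = 33.97843°, λ = 143.68306°: sin φ = 0.558881, cos φ = 0.829248, sin λ = 0.592251, cos λ = -0.805753.
ΔE = −sin λ·ΔX + cos λ·ΔY = −(0.592251)·(-560.3) + (-0.805753)·(38.3) = 300.98 m.
ΔN = −sin φ cos λ·ΔX − sin φ sin λ·ΔY + cos φ·ΔZ = −(0.558881)(-0.805753)(-560.3) − (0.558881)(0.592251)(38.3) + (0.829248)(-69.0) = -322.21 m.
Horizontal magnitude = √(ΔE² + ΔN²) = √(300.98² + (-322.21)²) = 440.92 m.

441 m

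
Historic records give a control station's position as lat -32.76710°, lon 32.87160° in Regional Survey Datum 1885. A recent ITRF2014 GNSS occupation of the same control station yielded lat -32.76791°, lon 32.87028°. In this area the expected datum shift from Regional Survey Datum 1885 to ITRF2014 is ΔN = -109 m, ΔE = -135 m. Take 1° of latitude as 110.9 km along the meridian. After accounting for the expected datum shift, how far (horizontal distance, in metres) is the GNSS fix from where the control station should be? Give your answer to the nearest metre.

Observed coordinate differences: Δφ = -0.00081°, Δλ = -0.00132°.
Converting to metres (1° lat = 110900 m, cos φ = 0.840878): observed ΔN = -89.8 m, observed ΔE = -123.1 m.
Subtracting the expected shift leaves a residual of -89.8 − (-109) = 19.2 m north and -123.1 − (-135) = 11.9 m east.
Residual distance = √(19.2² + 11.9²) = 22.6 m.

23 m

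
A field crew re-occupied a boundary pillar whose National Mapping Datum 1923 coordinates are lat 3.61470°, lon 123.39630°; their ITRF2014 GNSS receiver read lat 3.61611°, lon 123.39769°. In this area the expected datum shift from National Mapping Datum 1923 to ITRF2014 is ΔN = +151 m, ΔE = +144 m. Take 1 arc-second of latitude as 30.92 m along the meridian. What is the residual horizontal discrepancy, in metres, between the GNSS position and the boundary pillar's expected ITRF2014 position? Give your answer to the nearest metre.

Observed coordinate differences: Δφ = +0.00141°, Δλ = +0.00139°.
Converting to metres (1° lat = 111312 m, cos φ = 0.998011): observed ΔN = 156.9 m, observed ΔE = 154.4 m.
Subtracting the expected shift leaves a residual of 156.9 − (151) = 5.9 m north and 154.4 − (144) = 10.4 m east.
Residual distance = √(5.9² + 10.4²) = 12.0 m.

12 m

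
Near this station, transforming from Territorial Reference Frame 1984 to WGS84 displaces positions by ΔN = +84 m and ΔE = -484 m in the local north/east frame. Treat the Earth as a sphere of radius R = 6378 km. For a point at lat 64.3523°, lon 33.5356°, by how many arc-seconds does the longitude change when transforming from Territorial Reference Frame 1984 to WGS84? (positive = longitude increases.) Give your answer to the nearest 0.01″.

At latitude 64.3523°, cos φ = 0.432836.
One radian of longitude at latitude φ spans R cos φ, so Δλ = ΔE / (R cos φ) = -484.0 / (6378000 × 0.432836) = -1.7532e-04 rad = -36.163″.

Δλ = -36.16″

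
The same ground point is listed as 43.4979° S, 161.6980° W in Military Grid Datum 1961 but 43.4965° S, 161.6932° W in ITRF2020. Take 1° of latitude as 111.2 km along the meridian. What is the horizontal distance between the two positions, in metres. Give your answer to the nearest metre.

Δφ = -43.4965° − -43.4979° = +0.0014°; Δλ = -161.6932° − -161.6980° = +0.0048°.
ΔN = Δφ × 111200 = 155.7 m; ΔE = Δλ × 111200 × cos(-43.4979°) = +0.0048 × 111200 × 0.725400 = 387.2 m.
Distance = √(ΔE² + ΔN²) = √(387.2² + 155.7²) = 417.3 m.

417 m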